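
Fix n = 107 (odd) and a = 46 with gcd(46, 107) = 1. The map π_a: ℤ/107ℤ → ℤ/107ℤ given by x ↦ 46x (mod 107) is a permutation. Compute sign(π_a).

Orbit of 78 under x↦46x: [78, 57, 54, 23, 95, 90, 74]… (length divides ord_107(46)).
The orbit structure of x ↦ 46x mod 107: 2 orbits of sizes [106, 1].
n − c = 107 − 2 = 105; sign = (−1)^105 = -1.

-1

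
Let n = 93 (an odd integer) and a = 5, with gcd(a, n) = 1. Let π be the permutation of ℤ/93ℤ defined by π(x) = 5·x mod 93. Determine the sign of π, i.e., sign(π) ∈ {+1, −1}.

-1

Trace 32: π^k(32) = [32, 67, 56, 1, 5, 25] for k=0..5.
22 cycles of lengths [6, 6, 6, 6, 6, 6, 6, 6, 6, 6, 3, 3, 3, 3, 3, 3, 3, 3, 3, 3, 2, 1].
With 22 cycles on 93 points, sign = (−1)^{93−22} = -1.
Zolotarev: (5|93) = -1, matching the cycle-count sign.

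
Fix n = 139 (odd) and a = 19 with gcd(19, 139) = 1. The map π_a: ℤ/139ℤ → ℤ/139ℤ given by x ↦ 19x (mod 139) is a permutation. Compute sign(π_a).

Trace 135: π^k(135) = [135, 63, 85, 86, 105, 49, 97] for k=0..6.
2 cycles of lengths [138, 1].
With 2 cycles on 139 points, sign = (−1)^{139−2} = -1.

-1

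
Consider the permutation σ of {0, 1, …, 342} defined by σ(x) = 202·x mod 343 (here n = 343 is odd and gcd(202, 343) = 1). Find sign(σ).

-1

Trace 155: π^k(155) = [155, 97, 43, 111, 127, 272, 64] for k=0..6.
The orbit structure of x ↦ 202x mod 343: 10 orbits of sizes [98, 98, 98, 14, 14, 14, 2, 2, 2, 1].
10 cycles on 343: each ℓ→(−1)^(ℓ−1), product (−1)^333 = -1.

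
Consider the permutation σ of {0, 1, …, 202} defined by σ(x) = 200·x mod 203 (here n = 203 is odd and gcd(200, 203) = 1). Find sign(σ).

Orbit of 102 under x↦200x: [102, 100, 106, 88, 142, 183, 60]… (length divides ord_203(200)).
Cycle lengths of π_200 on ℤ/203ℤ: [84, 84, 28, 3, 3, 1]; 6 cycles in total.
203 − 6 = 197 transpositions; sign(π) = (−1)^197 = -1.
Check: (200/203) = -1 by Zolotarev.

-1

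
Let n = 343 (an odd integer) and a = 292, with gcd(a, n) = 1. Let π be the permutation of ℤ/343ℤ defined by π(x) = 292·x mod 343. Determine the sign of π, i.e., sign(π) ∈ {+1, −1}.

-1

Trace 272: π^k(272) = [272, 191, 206, 127, 40, 18, 111] for k=0..6.
Cycle type of π: 294 + 42 + 6 + 1; total 4 cycles.
Σ(ℓ_i−1) = 343−4 = 339; sign = (−1)^339 = -1.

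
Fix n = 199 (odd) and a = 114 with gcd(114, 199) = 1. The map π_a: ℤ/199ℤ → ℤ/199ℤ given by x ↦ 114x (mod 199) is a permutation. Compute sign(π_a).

Orbit of 188 under x↦114x: [188, 139, 125, 121, 63, 18, 62]… (length divides ord_199(114)).
The orbit structure of x ↦ 114x mod 199: 19 orbits of sizes [11, 11, 11, 11, 11, 11, 11, 11, 11, 11, 11, 11, 11, 11, 11, 11, 11, 11, 1].
19 cycles on 199: each ℓ→(−1)^(ℓ−1), product (−1)^180 = +1.
(114|199)_J = +1 (Zolotarev's lemma cross-check).

+1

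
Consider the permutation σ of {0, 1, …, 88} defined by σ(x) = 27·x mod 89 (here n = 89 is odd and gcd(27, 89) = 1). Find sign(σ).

-1

Orbit of 79 under x↦27x: [79, 86, 8, 38, 47, 23, 87]… (length divides ord_89(27)).
Decompose π into cycles: lengths [88, 1] (2 cycles, including the fixed point 0).
sign(π) = (−1)^{n − #cycles} = (−1)^{89−2} = (−1)^87 = -1.
Via Zolotarev, sign(π_{27}) = (27|89) = -1.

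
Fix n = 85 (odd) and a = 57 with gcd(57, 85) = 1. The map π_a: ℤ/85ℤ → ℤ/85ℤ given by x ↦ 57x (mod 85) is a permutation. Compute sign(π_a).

Trace 62: π^k(62) = [62, 49, 73, 81, 27, 9, 3] for k=0..6.
Cycle type of π: 16×5 + 4 + 1; total 7 cycles.
With 7 cycles on 85 points, sign = (−1)^{85−7} = +1.
(57|85)_J = +1 (Zolotarev's lemma cross-check).

+1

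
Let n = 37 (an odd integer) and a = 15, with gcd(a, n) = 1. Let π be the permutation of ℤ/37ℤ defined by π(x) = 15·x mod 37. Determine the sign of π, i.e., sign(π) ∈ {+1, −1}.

Orbit of 22 under x↦15x: [22, 34, 29, 28, 13, 10, 2]… (length divides ord_37(15)).
The orbit structure of x ↦ 15x mod 37: 2 orbits of sizes [36, 1].
37 − 2 = 35 transpositions; sign(π) = (−1)^35 = -1.

-1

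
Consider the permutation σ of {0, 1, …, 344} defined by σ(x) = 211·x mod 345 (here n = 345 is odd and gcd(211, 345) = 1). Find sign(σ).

+1

Orbit of 256 under x↦211x: [256, 196, 301, 31, 331, 151, 121]… (length divides ord_345(211)).
Decompose π into cycles: lengths [11, 11, 11, 11, 11, 11, 11, 11, 11, 11, 11, 11, 11, 11, 11, 11, 11, 11, 11, 11, 11, 11, 11, 11, 11, 11, 11, 11, 11, 11, 1, 1, 1, 1, 1, 1, 1, 1, 1, 1, 1, 1, 1, 1, 1] (45 cycles, including the fixed point 0).
With 45 cycles on 345 points, sign = (−1)^{345−45} = +1.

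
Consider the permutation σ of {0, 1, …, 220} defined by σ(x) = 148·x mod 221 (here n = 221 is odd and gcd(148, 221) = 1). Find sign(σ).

+1

Start at x=183: 183 → 122 → 155 → 177 → 118 → 5 → 77 → … (one orbit).
Cycle lengths of π_148 on ℤ/221ℤ: [16, 16, 16, 16, 16, 16, 16, 16, 16, 16, 16, 16, 16, 4, 4, 4, 1]; 17 cycles in total.
sign(π) = (−1)^{n − #cycles} = (−1)^{221−17} = (−1)^204 = +1.
Zolotarev: (148|221) = +1, matching the cycle-count sign.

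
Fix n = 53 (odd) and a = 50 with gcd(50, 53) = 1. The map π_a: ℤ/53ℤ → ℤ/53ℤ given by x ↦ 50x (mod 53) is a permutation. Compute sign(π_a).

Orbit of 23 under x↦50x: [23, 37, 48, 15, 8, 29, 19]… (length divides ord_53(50)).
Cycle type of π: 52 + 1; total 2 cycles.
Σ(ℓ_i−1) = 53−2 = 51; sign = (−1)^51 = -1.
(50|53)_J = -1 (Zolotarev's lemma cross-check).

-1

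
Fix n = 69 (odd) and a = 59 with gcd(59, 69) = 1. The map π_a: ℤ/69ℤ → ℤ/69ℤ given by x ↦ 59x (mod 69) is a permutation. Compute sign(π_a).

Start at x=47: 47 → 13 → 8 → 58 → 41 → 4 → 29 → … (one orbit).
6 cycles of lengths [22, 22, 11, 11, 2, 1].
6 cycles on 69: each ℓ→(−1)^(ℓ−1), product (−1)^63 = -1.
The Jacobi symbol (59|69) = -1 (Zolotarev) agrees.

-1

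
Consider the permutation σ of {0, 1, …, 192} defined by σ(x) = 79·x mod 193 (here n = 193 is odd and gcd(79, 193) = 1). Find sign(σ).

-1

Trace 92: π^k(92) = [92, 127, 190, 149, 191, 35, 63] for k=0..6.
Cycle type of π: 192 + 1; total 2 cycles.
sign(π) = (−1)^{n − #cycles} = (−1)^{193−2} = (−1)^191 = -1.
(79|193)_J = -1 (Zolotarev's lemma cross-check).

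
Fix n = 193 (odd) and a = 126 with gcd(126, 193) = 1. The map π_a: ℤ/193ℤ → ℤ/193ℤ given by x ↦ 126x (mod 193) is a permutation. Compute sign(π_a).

+1

Start at x=69: 69 → 9 → 169 → 64 → 151 → 112 → 23 → … (one orbit).
Decompose π into cycles: lengths [32, 32, 32, 32, 32, 32, 1] (7 cycles, including the fixed point 0).
n − c = 193 − 7 = 186; sign = (−1)^186 = +1.
(126|193)_J = +1 (Zolotarev's lemma cross-check).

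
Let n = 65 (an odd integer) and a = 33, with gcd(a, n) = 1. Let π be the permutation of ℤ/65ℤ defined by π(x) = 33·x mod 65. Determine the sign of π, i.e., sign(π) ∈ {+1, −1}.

+1

Start at x=16: 16 → 8 → 4 → 2 → 1 → 33 → 49 → … (one orbit).
The orbit structure of x ↦ 33x mod 65: 7 orbits of sizes [12, 12, 12, 12, 12, 4, 1].
n − c = 65 − 7 = 58; sign = (−1)^58 = +1.
(33|65)_J = +1 (Zolotarev's lemma cross-check).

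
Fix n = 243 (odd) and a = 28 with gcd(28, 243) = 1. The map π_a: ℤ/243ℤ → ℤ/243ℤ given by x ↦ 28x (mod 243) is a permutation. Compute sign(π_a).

Start at x=217: 217 → 1 → 28 → 55 → 82 → 109 → 136 → … (one orbit).
63 cycles of lengths [9, 9, 9, 9, 9, 9, 9, 9, 9, 9, 9, 9, 9, 9, 9, 9, 9, 9, 3, 3, 3, 3, 3, 3, 3, 3, 3, 3, 3, 3, 3, 3, 3, 3, 3, 3, 1, 1, 1, 1, 1, 1, 1, 1, 1, 1, 1, 1, 1, 1, 1, 1, 1, 1, 1, 1, 1, 1, 1, 1, 1, 1, 1].
Σ(ℓ_i−1) = 243−63 = 180; sign = (−1)^180 = +1.
Check: (28/243) = +1 by Zolotarev.

+1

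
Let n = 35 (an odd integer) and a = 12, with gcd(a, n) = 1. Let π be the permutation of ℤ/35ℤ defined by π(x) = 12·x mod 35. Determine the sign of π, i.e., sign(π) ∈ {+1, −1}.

+1

Orbit of 1 under x↦12x: [1, 12, 4, 13, 16, 17, 29]… (length divides ord_35(12)).
Decompose π into cycles: lengths [12, 12, 6, 4, 1] (5 cycles, including the fixed point 0).
n − c = 35 − 5 = 30; sign = (−1)^30 = +1.
Zolotarev: (12|35) = +1, matching the cycle-count sign.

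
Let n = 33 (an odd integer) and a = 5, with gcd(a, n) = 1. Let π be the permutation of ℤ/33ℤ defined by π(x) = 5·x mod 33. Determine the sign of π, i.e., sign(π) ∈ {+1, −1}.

Trace 4: π^k(4) = [4, 20, 1, 5, 25, 26, 31] for k=0..6.
The orbit structure of x ↦ 5x mod 33: 6 orbits of sizes [10, 10, 5, 5, 2, 1].
Σ(ℓ_i−1) = 33−6 = 27; sign = (−1)^27 = -1.

-1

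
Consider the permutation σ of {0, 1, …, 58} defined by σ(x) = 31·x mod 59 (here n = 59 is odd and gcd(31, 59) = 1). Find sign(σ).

-1

Start at x=33: 33 → 20 → 30 → 45 → 38 → 57 → 56 → … (one orbit).
Decompose π into cycles: lengths [58, 1] (2 cycles, including the fixed point 0).
With 2 cycles on 59 points, sign = (−1)^{59−2} = -1.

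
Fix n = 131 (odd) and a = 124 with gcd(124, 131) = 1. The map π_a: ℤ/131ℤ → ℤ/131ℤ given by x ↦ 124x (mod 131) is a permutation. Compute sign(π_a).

Start at x=38: 38 → 127 → 28 → 66 → 62 → 90 → 25 → … (one orbit).
The orbit structure of x ↦ 124x mod 131: 2 orbits of sizes [130, 1].
With 2 cycles on 131 points, sign = (−1)^{131−2} = -1.
Via Zolotarev, sign(π_{124}) = (124|131) = -1.

-1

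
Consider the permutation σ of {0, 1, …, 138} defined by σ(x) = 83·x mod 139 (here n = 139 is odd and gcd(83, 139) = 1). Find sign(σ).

Orbit of 99 under x↦83x: [99, 16, 77, 136, 29, 44, 38]… (length divides ord_139(83)).
3 cycles of lengths [69, 69, 1].
139 − 3 = 136 transpositions; sign(π) = (−1)^136 = +1.
The Jacobi symbol (83|139) = +1 (Zolotarev) agrees.

+1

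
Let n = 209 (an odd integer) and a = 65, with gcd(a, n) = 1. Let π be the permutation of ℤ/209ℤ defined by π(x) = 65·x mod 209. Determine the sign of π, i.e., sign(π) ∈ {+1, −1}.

+1

Trace 1: π^k(1) = [1, 65, 45, 208, 144, 164] for k=0..5.
The orbit structure of x ↦ 65x mod 209: 39 orbits of sizes [6, 6, 6, 6, 6, 6, 6, 6, 6, 6, 6, 6, 6, 6, 6, 6, 6, 6, 6, 6, 6, 6, 6, 6, 6, 6, 6, 6, 6, 6, 6, 6, 6, 2, 2, 2, 2, 2, 1].
209 − 39 = 170 transpositions; sign(π) = (−1)^170 = +1.
Via Zolotarev, sign(π_{65}) = (65|209) = +1.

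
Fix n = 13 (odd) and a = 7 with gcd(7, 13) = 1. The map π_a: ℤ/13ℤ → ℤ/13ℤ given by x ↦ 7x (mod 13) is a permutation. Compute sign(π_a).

Orbit of 4 under x↦7x: [4, 2, 1, 7, 10, 5, 9]… (length divides ord_13(7)).
π_7 has 2 disjoint cycles with lengths [12, 1] on {0,…,12}.
Σ(ℓ_i−1) = 13−2 = 11; sign = (−1)^11 = -1.

-1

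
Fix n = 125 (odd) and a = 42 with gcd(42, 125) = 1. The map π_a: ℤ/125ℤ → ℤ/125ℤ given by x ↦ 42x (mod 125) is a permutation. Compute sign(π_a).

-1

Trace 101: π^k(101) = [101, 117, 39, 13, 46, 57, 19] for k=0..6.
The orbit structure of x ↦ 42x mod 125: 4 orbits of sizes [100, 20, 4, 1].
n − c = 125 − 4 = 121; sign = (−1)^121 = -1.
(42|125)_J = -1 (Zolotarev's lemma cross-check).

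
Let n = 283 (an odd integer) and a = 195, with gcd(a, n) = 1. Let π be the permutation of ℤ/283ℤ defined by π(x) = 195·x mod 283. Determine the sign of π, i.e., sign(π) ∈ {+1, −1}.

+1

Trace 127: π^k(127) = [127, 144, 63, 116, 263, 62, 204] for k=0..6.
π_195 has 3 disjoint cycles with lengths [141, 141, 1] on {0,…,282}.
sign(π) = (−1)^{n − #cycles} = (−1)^{283−3} = (−1)^280 = +1.
(195|283)_J = +1 (Zolotarev's lemma cross-check).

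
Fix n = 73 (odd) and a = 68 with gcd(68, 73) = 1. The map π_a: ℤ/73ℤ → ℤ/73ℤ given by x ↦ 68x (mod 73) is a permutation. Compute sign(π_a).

Orbit of 59 under x↦68x: [59, 70, 15, 71, 10, 23, 31]… (length divides ord_73(68)).
Decompose π into cycles: lengths [72, 1] (2 cycles, including the fixed point 0).
With 2 cycles on 73 points, sign = (−1)^{73−2} = -1.

-1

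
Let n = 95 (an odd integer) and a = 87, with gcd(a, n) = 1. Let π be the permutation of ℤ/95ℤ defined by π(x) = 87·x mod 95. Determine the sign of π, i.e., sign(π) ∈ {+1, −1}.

Orbit of 49 under x↦87x: [49, 83, 1, 87, 64, 58, 11]… (length divides ord_95(87)).
14 cycles of lengths [12, 12, 12, 12, 12, 12, 4, 3, 3, 3, 3, 3, 3, 1].
14 cycles on 95: each ℓ→(−1)^(ℓ−1), product (−1)^81 = -1.

-1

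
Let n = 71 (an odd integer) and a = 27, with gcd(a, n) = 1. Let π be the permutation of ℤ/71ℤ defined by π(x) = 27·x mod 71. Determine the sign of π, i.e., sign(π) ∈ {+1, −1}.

+1

Start at x=49: 49 → 45 → 8 → 3 → 10 → 57 → 48 → … (one orbit).
The orbit structure of x ↦ 27x mod 71: 3 orbits of sizes [35, 35, 1].
sign(π) = (−1)^{n − #cycles} = (−1)^{71−3} = (−1)^68 = +1.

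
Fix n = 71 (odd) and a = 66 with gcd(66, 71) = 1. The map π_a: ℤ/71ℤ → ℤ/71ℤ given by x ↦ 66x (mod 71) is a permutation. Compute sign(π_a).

-1

Start at x=1: 1 → 66 → 25 → 17 → 57 → 70 → 5 → … (one orbit).
Cycle type of π: 10×7 + 1; total 8 cycles.
sign(π) = (−1)^{n − #cycles} = (−1)^{71−8} = (−1)^63 = -1.
(66|71)_J = -1 (Zolotarev's lemma cross-check).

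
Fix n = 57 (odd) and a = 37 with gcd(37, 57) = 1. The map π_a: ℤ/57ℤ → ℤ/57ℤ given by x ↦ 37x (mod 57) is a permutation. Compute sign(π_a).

-1

Orbit of 1 under x↦37x: [1, 37]… (length divides ord_57(37)).
The orbit structure of x ↦ 37x mod 57: 30 orbits of sizes [2, 2, 2, 2, 2, 2, 2, 2, 2, 2, 2, 2, 2, 2, 2, 2, 2, 2, 2, 2, 2, 2, 2, 2, 2, 2, 2, 1, 1, 1].
30 cycles on 57: each ℓ→(−1)^(ℓ−1), product (−1)^27 = -1.
Zolotarev: (37|57) = -1, matching the cycle-count sign.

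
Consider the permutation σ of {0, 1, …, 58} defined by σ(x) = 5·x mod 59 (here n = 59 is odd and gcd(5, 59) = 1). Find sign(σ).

+1

Start at x=41: 41 → 28 → 22 → 51 → 19 → 36 → 3 → … (one orbit).
Decompose π into cycles: lengths [29, 29, 1] (3 cycles, including the fixed point 0).
Σ(ℓ_i−1) = 59−3 = 56; sign = (−1)^56 = +1.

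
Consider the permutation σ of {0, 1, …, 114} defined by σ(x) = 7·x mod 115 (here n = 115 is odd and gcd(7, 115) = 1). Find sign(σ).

+1

Start at x=31: 31 → 102 → 24 → 53 → 26 → 67 → 9 → … (one orbit).
Cycle type of π: 44×2 + 22 + 4 + 1; total 5 cycles.
Σ(ℓ_i−1) = 115−5 = 110; sign = (−1)^110 = +1.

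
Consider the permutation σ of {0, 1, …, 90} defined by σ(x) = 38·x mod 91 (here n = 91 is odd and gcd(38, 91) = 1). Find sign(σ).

-1

Start at x=12: 12 → 1 → 38 → 79 → 90 → 53 → 12 (one orbit).
Decompose π into cycles: lengths [6, 6, 6, 6, 6, 6, 6, 6, 6, 6, 6, 6, 6, 2, 2, 2, 2, 2, 2, 1] (20 cycles, including the fixed point 0).
With 20 cycles on 91 points, sign = (−1)^{91−20} = -1.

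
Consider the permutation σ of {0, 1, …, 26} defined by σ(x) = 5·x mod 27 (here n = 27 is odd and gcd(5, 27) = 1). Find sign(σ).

Orbit of 20 under x↦5x: [20, 19, 14, 16, 26, 22, 2]… (length divides ord_27(5)).
Decompose π into cycles: lengths [18, 6, 2, 1] (4 cycles, including the fixed point 0).
With 4 cycles on 27 points, sign = (−1)^{27−4} = -1.
Check: (5/27) = -1 by Zolotarev.

-1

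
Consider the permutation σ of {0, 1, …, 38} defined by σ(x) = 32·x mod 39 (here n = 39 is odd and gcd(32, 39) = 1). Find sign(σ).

Start at x=2: 2 → 25 → 20 → 16 → 5 → 4 → 11 → … (one orbit).
5 cycles of lengths [12, 12, 12, 2, 1].
39 − 5 = 34 transpositions; sign(π) = (−1)^34 = +1.
The Jacobi symbol (32|39) = +1 (Zolotarev) agrees.

+1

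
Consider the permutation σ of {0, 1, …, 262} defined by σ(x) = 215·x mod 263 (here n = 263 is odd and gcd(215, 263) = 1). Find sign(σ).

-1

Trace 54: π^k(54) = [54, 38, 17, 236, 244, 123, 145] for k=0..6.
Cycle lengths of π_215 on ℤ/263ℤ: [262, 1]; 2 cycles in total.
n − c = 263 − 2 = 261; sign = (−1)^261 = -1.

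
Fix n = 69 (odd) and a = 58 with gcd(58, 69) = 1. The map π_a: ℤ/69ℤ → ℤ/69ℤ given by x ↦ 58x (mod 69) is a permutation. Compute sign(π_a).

+1

Start at x=58: 58 → 52 → 49 → 13 → 64 → 55 → 16 → … (one orbit).
The orbit structure of x ↦ 58x mod 69: 9 orbits of sizes [11, 11, 11, 11, 11, 11, 1, 1, 1].
9 cycles on 69: each ℓ→(−1)^(ℓ−1), product (−1)^60 = +1.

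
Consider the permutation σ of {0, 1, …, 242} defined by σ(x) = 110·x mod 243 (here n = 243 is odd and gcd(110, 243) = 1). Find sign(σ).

Start at x=212: 212 → 235 → 92 → 157 → 17 → 169 → 122 → … (one orbit).
The orbit structure of x ↦ 110x mod 243: 6 orbits of sizes [162, 54, 18, 6, 2, 1].
Σ(ℓ_i−1) = 243−6 = 237; sign = (−1)^237 = -1.

-1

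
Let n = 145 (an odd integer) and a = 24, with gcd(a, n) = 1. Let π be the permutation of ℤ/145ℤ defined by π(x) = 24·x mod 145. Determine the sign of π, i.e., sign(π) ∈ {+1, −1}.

+1

Orbit of 141 under x↦24x: [141, 49, 16, 94, 81, 59, 111]… (length divides ord_145(24)).
Cycle type of π: 14×8 + 7×4 + 2×2 + 1; total 15 cycles.
sign(π) = (−1)^{n − #cycles} = (−1)^{145−15} = (−1)^130 = +1.
Via Zolotarev, sign(π_{24}) = (24|145) = +1.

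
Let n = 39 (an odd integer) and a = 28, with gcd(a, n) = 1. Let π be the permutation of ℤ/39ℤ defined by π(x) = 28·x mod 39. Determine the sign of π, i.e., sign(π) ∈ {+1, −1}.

-1

Orbit of 16 under x↦28x: [16, 19, 25, 37, 22, 31, 10]… (length divides ord_39(28)).
The orbit structure of x ↦ 28x mod 39: 6 orbits of sizes [12, 12, 12, 1, 1, 1].
n − c = 39 − 6 = 33; sign = (−1)^33 = -1.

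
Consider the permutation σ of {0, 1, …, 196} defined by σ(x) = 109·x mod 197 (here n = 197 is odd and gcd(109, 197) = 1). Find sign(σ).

Trace 105: π^k(105) = [105, 19, 101, 174, 54, 173, 142] for k=0..6.
π_109 has 3 disjoint cycles with lengths [98, 98, 1] on {0,…,196}.
3 cycles on 197: each ℓ→(−1)^(ℓ−1), product (−1)^194 = +1.

+1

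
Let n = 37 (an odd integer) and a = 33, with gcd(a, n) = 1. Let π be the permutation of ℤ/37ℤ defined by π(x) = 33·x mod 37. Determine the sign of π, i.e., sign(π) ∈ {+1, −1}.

+1

Trace 26: π^k(26) = [26, 7, 9, 1, 33, 16, 10] for k=0..6.
5 cycles of lengths [9, 9, 9, 9, 1].
37 − 5 = 32 transpositions; sign(π) = (−1)^32 = +1.
Via Zolotarev, sign(π_{33}) = (33|37) = +1.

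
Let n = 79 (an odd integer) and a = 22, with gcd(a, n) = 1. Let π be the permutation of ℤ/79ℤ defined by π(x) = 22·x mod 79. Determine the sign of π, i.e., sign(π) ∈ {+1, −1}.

Orbit of 64 under x↦22x: [64, 65, 8, 18, 1, 22, 10]… (length divides ord_79(22)).
Cycle lengths of π_22 on ℤ/79ℤ: [13, 13, 13, 13, 13, 13, 1]; 7 cycles in total.
79 − 7 = 72 transpositions; sign(π) = (−1)^72 = +1.
The Jacobi symbol (22|79) = +1 (Zolotarev) agrees.

+1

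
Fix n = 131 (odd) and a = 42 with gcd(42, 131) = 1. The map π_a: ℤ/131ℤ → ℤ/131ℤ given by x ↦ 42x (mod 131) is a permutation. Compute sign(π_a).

-1

Start at x=53: 53 → 130 → 89 → 70 → 58 → 78 → 1 → … (one orbit).
Decompose π into cycles: lengths [10, 10, 10, 10, 10, 10, 10, 10, 10, 10, 10, 10, 10, 1] (14 cycles, including the fixed point 0).
Σ(ℓ_i−1) = 131−14 = 117; sign = (−1)^117 = -1.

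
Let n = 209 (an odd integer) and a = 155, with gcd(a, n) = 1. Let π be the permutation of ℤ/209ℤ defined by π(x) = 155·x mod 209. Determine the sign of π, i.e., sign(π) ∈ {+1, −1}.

Start at x=144: 144 → 166 → 23 → 12 → 188 → 89 → 1 → … (one orbit).
Cycle lengths of π_155 on ℤ/209ℤ: [18, 18, 18, 18, 18, 18, 18, 18, 18, 18, 18, 1, 1, 1, 1, 1, 1, 1, 1, 1, 1, 1]; 22 cycles in total.
Σ(ℓ_i−1) = 209−22 = 187; sign = (−1)^187 = -1.
The Jacobi symbol (155|209) = -1 (Zolotarev) agrees.

-1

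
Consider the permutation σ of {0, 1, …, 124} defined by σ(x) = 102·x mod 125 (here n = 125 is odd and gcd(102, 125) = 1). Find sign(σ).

Trace 64: π^k(64) = [64, 28, 106, 62, 74, 48, 21] for k=0..6.
Cycle type of π: 100 + 20 + 4 + 1; total 4 cycles.
sign(π) = (−1)^{n − #cycles} = (−1)^{125−4} = (−1)^121 = -1.
Via Zolotarev, sign(π_{102}) = (102|125) = -1.

-1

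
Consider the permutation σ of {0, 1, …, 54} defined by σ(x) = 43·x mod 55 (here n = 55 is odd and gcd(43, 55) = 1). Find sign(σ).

+1

Start at x=43: 43 → 34 → 32 → 1 → 43 (one orbit).
Decompose π into cycles: lengths [4, 4, 4, 4, 4, 4, 4, 4, 4, 4, 4, 2, 2, 2, 2, 2, 1] (17 cycles, including the fixed point 0).
55 − 17 = 38 transpositions; sign(π) = (−1)^38 = +1.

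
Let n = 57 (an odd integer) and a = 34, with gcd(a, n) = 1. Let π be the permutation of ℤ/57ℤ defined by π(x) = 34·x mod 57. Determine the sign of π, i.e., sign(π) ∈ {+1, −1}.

Start at x=40: 40 → 49 → 13 → 43 → 37 → 4 → 22 → … (one orbit).
Cycle type of π: 18×3 + 1×3; total 6 cycles.
sign(π) = (−1)^{n − #cycles} = (−1)^{57−6} = (−1)^51 = -1.
Via Zolotarev, sign(π_{34}) = (34|57) = -1.

-1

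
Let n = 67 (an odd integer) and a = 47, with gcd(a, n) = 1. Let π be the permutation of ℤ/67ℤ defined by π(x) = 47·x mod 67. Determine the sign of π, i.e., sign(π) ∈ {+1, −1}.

+1

Start at x=47: 47 → 65 → 40 → 4 → 54 → 59 → 26 → … (one orbit).
π_47 has 3 disjoint cycles with lengths [33, 33, 1] on {0,…,66}.
Σ(ℓ_i−1) = 67−3 = 64; sign = (−1)^64 = +1.
(47|67)_J = +1 (Zolotarev's lemma cross-check).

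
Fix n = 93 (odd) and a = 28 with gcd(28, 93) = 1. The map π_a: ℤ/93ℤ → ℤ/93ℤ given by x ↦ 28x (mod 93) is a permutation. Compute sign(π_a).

+1

Trace 19: π^k(19) = [19, 67, 16, 76, 82, 64, 25] for k=0..6.
9 cycles of lengths [15, 15, 15, 15, 15, 15, 1, 1, 1].
93 − 9 = 84 transpositions; sign(π) = (−1)^84 = +1.
(28|93)_J = +1 (Zolotarev's lemma cross-check).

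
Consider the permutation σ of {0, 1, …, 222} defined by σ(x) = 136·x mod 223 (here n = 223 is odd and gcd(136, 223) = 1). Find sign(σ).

Trace 68: π^k(68) = [68, 105, 8, 196, 119, 128, 14] for k=0..6.
Cycle lengths of π_136 on ℤ/223ℤ: [37, 37, 37, 37, 37, 37, 1]; 7 cycles in total.
223 − 7 = 216 transpositions; sign(π) = (−1)^216 = +1.

+1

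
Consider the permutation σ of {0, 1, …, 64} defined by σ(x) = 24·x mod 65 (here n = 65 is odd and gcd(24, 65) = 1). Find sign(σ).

-1

Trace 19: π^k(19) = [19, 1, 24, 56, 44, 16, 59] for k=0..6.
8 cycles of lengths [12, 12, 12, 12, 12, 2, 2, 1].
n − c = 65 − 8 = 57; sign = (−1)^57 = -1.
Zolotarev: (24|65) = -1, matching the cycle-count sign.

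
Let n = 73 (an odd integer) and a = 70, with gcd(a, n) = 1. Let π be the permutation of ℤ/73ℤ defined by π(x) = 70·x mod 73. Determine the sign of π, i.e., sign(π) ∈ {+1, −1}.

+1

Start at x=9: 9 → 46 → 8 → 49 → 72 → 3 → 64 → … (one orbit).
Cycle lengths of π_70 on ℤ/73ℤ: [12, 12, 12, 12, 12, 12, 1]; 7 cycles in total.
With 7 cycles on 73 points, sign = (−1)^{73−7} = +1.
Check: (70/73) = +1 by Zolotarev.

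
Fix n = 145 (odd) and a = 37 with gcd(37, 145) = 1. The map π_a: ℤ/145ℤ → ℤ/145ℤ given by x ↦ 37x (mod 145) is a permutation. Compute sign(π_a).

Start at x=129: 129 → 133 → 136 → 102 → 4 → 3 → 111 → … (one orbit).
Cycle type of π: 28×5 + 4 + 1; total 7 cycles.
Σ(ℓ_i−1) = 145−7 = 138; sign = (−1)^138 = +1.
Zolotarev: (37|145) = +1, matching the cycle-count sign.

+1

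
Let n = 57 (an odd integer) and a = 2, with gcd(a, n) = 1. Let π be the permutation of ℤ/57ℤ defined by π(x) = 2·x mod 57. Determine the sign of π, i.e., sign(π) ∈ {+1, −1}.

Orbit of 55 under x↦2x: [55, 53, 49, 41, 25, 50, 43]… (length divides ord_57(2)).
The orbit structure of x ↦ 2x mod 57: 5 orbits of sizes [18, 18, 18, 2, 1].
sign(π) = (−1)^{n − #cycles} = (−1)^{57−5} = (−1)^52 = +1.

+1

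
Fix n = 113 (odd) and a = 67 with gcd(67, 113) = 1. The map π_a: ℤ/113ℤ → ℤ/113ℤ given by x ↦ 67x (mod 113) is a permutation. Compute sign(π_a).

-1

Orbit of 48 under x↦67x: [48, 52, 94, 83, 24, 26, 47]… (length divides ord_113(67)).
Cycle lengths of π_67 on ℤ/113ℤ: [112, 1]; 2 cycles in total.
2 cycles on 113: each ℓ→(−1)^(ℓ−1), product (−1)^111 = -1.
Zolotarev: (67|113) = -1, matching the cycle-count sign.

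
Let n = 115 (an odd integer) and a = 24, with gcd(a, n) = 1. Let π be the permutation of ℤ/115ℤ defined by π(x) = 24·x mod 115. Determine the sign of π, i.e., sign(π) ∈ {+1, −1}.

+1

Start at x=24: 24 → 1 → 24 (one orbit).
Cycle lengths of π_24 on ℤ/115ℤ: [2, 2, 2, 2, 2, 2, 2, 2, 2, 2, 2, 2, 2, 2, 2, 2, 2, 2, 2, 2, 2, 2, 2, 2, 2, 2, 2, 2, 2, 2, 2, 2, 2, 2, 2, 2, 2, 2, 2, 2, 2, 2, 2, 2, 2, 2, 1, 1, 1, 1, 1, 1, 1, 1, 1, 1, 1, 1, 1, 1, 1, 1, 1, 1, 1, 1, 1, 1, 1]; 69 cycles in total.
115 − 69 = 46 transpositions; sign(π) = (−1)^46 = +1.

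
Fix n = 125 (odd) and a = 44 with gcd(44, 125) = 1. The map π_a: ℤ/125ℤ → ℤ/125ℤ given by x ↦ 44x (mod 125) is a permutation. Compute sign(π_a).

+1

Orbit of 36 under x↦44x: [36, 84, 71, 124, 81, 64, 66]… (length divides ord_125(44)).
Decompose π into cycles: lengths [50, 50, 10, 10, 2, 2, 1] (7 cycles, including the fixed point 0).
n − c = 125 − 7 = 118; sign = (−1)^118 = +1.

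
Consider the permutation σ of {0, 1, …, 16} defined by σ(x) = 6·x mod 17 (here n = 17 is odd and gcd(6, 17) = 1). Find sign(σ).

Start at x=2: 2 → 12 → 4 → 7 → 8 → 14 → 16 → … (one orbit).
The orbit structure of x ↦ 6x mod 17: 2 orbits of sizes [16, 1].
17 − 2 = 15 transpositions; sign(π) = (−1)^15 = -1.

-1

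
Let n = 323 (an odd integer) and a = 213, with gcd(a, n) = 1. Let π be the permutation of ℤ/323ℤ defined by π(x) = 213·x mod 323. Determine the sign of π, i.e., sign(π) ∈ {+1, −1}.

Trace 195: π^k(195) = [195, 191, 308, 35, 26, 47, 321] for k=0..6.
π_213 has 9 disjoint cycles with lengths [72, 72, 72, 72, 9, 9, 8, 8, 1] on {0,…,322}.
9 cycles on 323: each ℓ→(−1)^(ℓ−1), product (−1)^314 = +1.
Check: (213/323) = +1 by Zolotarev.

+1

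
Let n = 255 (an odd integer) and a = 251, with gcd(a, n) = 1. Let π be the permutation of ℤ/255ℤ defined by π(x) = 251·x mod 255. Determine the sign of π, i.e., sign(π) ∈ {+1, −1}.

Start at x=1: 1 → 251 → 16 → 191 → 1 (one orbit).
Cycle lengths of π_251 on ℤ/255ℤ: [4, 4, 4, 4, 4, 4, 4, 4, 4, 4, 4, 4, 4, 4, 4, 4, 4, 4, 4, 4, 4, 4, 4, 4, 4, 4, 4, 4, 4, 4, 4, 4, 4, 4, 4, 4, 4, 4, 4, 4, 4, 4, 4, 4, 4, 4, 4, 4, 4, 4, 4, 4, 4, 4, 4, 4, 4, 4, 4, 4, 2, 2, 2, 2, 2, 1, 1, 1, 1, 1]; 70 cycles in total.
sign(π) = (−1)^{n − #cycles} = (−1)^{255−70} = (−1)^185 = -1.
Zolotarev: (251|255) = -1, matching the cycle-count sign.

-1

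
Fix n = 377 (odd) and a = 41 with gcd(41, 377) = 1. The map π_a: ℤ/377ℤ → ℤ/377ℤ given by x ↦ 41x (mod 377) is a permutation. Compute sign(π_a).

Trace 173: π^k(173) = [173, 307, 146, 331, 376, 336, 204] for k=0..6.
π_41 has 37 disjoint cycles with lengths [12, 12, 12, 12, 12, 12, 12, 12, 12, 12, 12, 12, 12, 12, 12, 12, 12, 12, 12, 12, 12, 12, 12, 12, 12, 12, 12, 12, 12, 4, 4, 4, 4, 4, 4, 4, 1] on {0,…,376}.
37 cycles on 377: each ℓ→(−1)^(ℓ−1), product (−1)^340 = +1.

+1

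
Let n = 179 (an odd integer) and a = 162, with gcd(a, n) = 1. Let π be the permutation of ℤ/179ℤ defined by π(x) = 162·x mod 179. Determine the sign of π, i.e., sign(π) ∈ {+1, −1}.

-1

Trace 18: π^k(18) = [18, 52, 11, 171, 136, 15, 103] for k=0..6.
Decompose π into cycles: lengths [178, 1] (2 cycles, including the fixed point 0).
Σ(ℓ_i−1) = 179−2 = 177; sign = (−1)^177 = -1.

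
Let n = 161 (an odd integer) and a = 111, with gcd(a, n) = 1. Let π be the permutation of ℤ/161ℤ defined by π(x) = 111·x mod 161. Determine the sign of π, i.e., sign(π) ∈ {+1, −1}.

+1

Start at x=20: 20 → 127 → 90 → 8 → 83 → 36 → 132 → … (one orbit).
Decompose π into cycles: lengths [22, 22, 22, 22, 22, 22, 22, 2, 2, 2, 1] (11 cycles, including the fixed point 0).
n − c = 161 − 11 = 150; sign = (−1)^150 = +1.
(111|161)_J = +1 (Zolotarev's lemma cross-check).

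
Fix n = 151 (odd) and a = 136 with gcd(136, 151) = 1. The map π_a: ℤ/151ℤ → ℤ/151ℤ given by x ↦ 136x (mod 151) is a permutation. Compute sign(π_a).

+1

Orbit of 78 under x↦136x: [78, 38, 34, 94, 100, 10, 1]… (length divides ord_151(136)).
Cycle type of π: 75×2 + 1; total 3 cycles.
3 cycles on 151: each ℓ→(−1)^(ℓ−1), product (−1)^148 = +1.
(136|151)_J = +1 (Zolotarev's lemma cross-check).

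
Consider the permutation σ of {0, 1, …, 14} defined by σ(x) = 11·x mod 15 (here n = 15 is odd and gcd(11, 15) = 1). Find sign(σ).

-1

Start at x=11: 11 → 1 → 11 (one orbit).
Decompose π into cycles: lengths [2, 2, 2, 2, 2, 1, 1, 1, 1, 1] (10 cycles, including the fixed point 0).
10 cycles on 15: each ℓ→(−1)^(ℓ−1), product (−1)^5 = -1.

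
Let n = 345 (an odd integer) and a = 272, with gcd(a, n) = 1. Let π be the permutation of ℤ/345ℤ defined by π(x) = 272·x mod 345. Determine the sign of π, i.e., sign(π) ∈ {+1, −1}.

Trace 83: π^k(83) = [83, 151, 17, 139, 203, 16, 212] for k=0..6.
The orbit structure of x ↦ 272x mod 345: 14 orbits of sizes [44, 44, 44, 44, 44, 44, 22, 22, 22, 4, 4, 4, 2, 1].
Σ(ℓ_i−1) = 345−14 = 331; sign = (−1)^331 = -1.
Via Zolotarev, sign(π_{272}) = (272|345) = -1.

-1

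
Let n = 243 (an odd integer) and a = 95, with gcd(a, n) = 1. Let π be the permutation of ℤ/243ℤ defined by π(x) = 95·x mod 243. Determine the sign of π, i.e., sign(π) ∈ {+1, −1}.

Trace 43: π^k(43) = [43, 197, 4, 137, 136, 41, 7] for k=0..6.
π_95 has 6 disjoint cycles with lengths [162, 54, 18, 6, 2, 1] on {0,…,242}.
243 − 6 = 237 transpositions; sign(π) = (−1)^237 = -1.

-1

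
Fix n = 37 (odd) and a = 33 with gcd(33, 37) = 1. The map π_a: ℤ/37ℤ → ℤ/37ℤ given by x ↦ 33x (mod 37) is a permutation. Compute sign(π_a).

Orbit of 26 under x↦33x: [26, 7, 9, 1, 33, 16, 10]… (length divides ord_37(33)).
5 cycles of lengths [9, 9, 9, 9, 1].
n − c = 37 − 5 = 32; sign = (−1)^32 = +1.
Check: (33/37) = +1 by Zolotarev.

+1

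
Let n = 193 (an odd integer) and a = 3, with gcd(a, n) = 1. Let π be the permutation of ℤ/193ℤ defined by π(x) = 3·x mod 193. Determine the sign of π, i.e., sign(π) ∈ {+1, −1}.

Orbit of 184 under x↦3x: [184, 166, 112, 143, 43, 129, 1]… (length divides ord_193(3)).
π_3 has 13 disjoint cycles with lengths [16, 16, 16, 16, 16, 16, 16, 16, 16, 16, 16, 16, 1] on {0,…,192}.
Σ(ℓ_i−1) = 193−13 = 180; sign = (−1)^180 = +1.
Via Zolotarev, sign(π_{3}) = (3|193) = +1.

+1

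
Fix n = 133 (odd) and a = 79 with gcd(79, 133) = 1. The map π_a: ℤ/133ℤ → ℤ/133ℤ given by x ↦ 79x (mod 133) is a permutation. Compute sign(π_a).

-1

Trace 16: π^k(16) = [16, 67, 106, 128, 4, 50, 93] for k=0..6.
Cycle lengths of π_79 on ℤ/133ℤ: [18, 18, 18, 18, 18, 18, 18, 3, 3, 1]; 10 cycles in total.
sign(π) = (−1)^{n − #cycles} = (−1)^{133−10} = (−1)^123 = -1.
Zolotarev: (79|133) = -1, matching the cycle-count sign.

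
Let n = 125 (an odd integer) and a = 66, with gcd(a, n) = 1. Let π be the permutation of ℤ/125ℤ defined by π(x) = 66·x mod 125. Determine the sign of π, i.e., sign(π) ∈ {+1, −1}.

Orbit of 91 under x↦66x: [91, 6, 21, 11, 101, 41, 81]… (length divides ord_125(66)).
Cycle lengths of π_66 on ℤ/125ℤ: [25, 25, 25, 25, 5, 5, 5, 5, 1, 1, 1, 1, 1]; 13 cycles in total.
sign(π) = (−1)^{n − #cycles} = (−1)^{125−13} = (−1)^112 = +1.
The Jacobi symbol (66|125) = +1 (Zolotarev) agrees.

+1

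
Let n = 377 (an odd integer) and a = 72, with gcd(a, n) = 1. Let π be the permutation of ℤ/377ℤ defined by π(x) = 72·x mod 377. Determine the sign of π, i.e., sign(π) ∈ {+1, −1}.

Orbit of 15 under x↦72x: [15, 326, 98, 270, 213, 256, 336]… (length divides ord_377(72)).
Cycle type of π: 84×4 + 28 + 12 + 1; total 7 cycles.
Σ(ℓ_i−1) = 377−7 = 370; sign = (−1)^370 = +1.
Via Zolotarev, sign(π_{72}) = (72|377) = +1.

+1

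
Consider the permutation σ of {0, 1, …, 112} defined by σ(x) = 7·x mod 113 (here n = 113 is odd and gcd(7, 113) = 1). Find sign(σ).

Trace 112: π^k(112) = [112, 106, 64, 109, 85, 30, 97] for k=0..6.
9 cycles of lengths [14, 14, 14, 14, 14, 14, 14, 14, 1].
Σ(ℓ_i−1) = 113−9 = 104; sign = (−1)^104 = +1.
Zolotarev: (7|113) = +1, matching the cycle-count sign.

+1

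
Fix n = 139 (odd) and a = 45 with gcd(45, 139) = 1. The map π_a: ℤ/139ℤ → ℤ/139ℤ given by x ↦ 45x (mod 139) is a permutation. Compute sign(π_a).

Trace 45: π^k(45) = [45, 79, 80, 125, 65, 6, 131] for k=0..6.
The orbit structure of x ↦ 45x mod 139: 7 orbits of sizes [23, 23, 23, 23, 23, 23, 1].
n − c = 139 − 7 = 132; sign = (−1)^132 = +1.
Check: (45/139) = +1 by Zolotarev.

+1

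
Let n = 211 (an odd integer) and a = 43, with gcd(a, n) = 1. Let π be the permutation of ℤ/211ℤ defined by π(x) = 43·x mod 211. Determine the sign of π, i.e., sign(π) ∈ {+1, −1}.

+1

Start at x=73: 73 → 185 → 148 → 34 → 196 → 199 → 117 → … (one orbit).
Cycle type of π: 21×10 + 1; total 11 cycles.
n − c = 211 − 11 = 200; sign = (−1)^200 = +1.
Check: (43/211) = +1 by Zolotarev.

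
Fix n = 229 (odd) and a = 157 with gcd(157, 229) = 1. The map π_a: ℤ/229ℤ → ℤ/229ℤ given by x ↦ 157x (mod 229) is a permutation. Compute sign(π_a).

-1

Orbit of 146 under x↦157x: [146, 22, 19, 6, 26, 189, 132]… (length divides ord_229(157)).
2 cycles of lengths [228, 1].
Σ(ℓ_i−1) = 229−2 = 227; sign = (−1)^227 = -1.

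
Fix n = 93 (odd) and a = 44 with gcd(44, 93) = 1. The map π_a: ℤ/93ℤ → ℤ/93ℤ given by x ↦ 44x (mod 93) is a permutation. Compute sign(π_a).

+1

Orbit of 23 under x↦44x: [23, 82, 74, 1, 44, 76, 89]… (length divides ord_93(44)).
Decompose π into cycles: lengths [30, 30, 30, 2, 1] (5 cycles, including the fixed point 0).
Σ(ℓ_i−1) = 93−5 = 88; sign = (−1)^88 = +1.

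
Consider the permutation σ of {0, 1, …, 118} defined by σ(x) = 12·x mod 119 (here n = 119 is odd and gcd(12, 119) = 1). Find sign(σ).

Start at x=93: 93 → 45 → 64 → 54 → 53 → 41 → 16 → … (one orbit).
5 cycles of lengths [48, 48, 16, 6, 1].
5 cycles on 119: each ℓ→(−1)^(ℓ−1), product (−1)^114 = +1.

+1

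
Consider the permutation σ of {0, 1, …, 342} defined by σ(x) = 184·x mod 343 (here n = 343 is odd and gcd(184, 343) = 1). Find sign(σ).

Start at x=95: 95 → 330 → 9 → 284 → 120 → 128 → 228 → … (one orbit).
Cycle lengths of π_184 on ℤ/343ℤ: [147, 147, 21, 21, 3, 3, 1]; 7 cycles in total.
n − c = 343 − 7 = 336; sign = (−1)^336 = +1.
(184|343)_J = +1 (Zolotarev's lemma cross-check).

+1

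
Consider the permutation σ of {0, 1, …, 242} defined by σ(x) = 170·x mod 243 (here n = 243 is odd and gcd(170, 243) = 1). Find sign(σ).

-1

Orbit of 208 under x↦170x: [208, 125, 109, 62, 91, 161, 154]… (length divides ord_243(170)).
Cycle type of π: 54×3 + 18×3 + 6×3 + 2×4 + 1; total 14 cycles.
14 cycles on 243: each ℓ→(−1)^(ℓ−1), product (−1)^229 = -1.
Via Zolotarev, sign(π_{170}) = (170|243) = -1.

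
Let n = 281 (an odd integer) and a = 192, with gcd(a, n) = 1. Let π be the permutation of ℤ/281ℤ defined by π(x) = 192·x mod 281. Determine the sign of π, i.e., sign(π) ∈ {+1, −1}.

Trace 280: π^k(280) = [280, 89, 228, 221, 1, 192, 53] for k=0..6.
Cycle lengths of π_192 on ℤ/281ℤ: [8, 8, 8, 8, 8, 8, 8, 8, 8, 8, 8, 8, 8, 8, 8, 8, 8, 8, 8, 8, 8, 8, 8, 8, 8, 8, 8, 8, 8, 8, 8, 8, 8, 8, 8, 1]; 36 cycles in total.
sign(π) = (−1)^{n − #cycles} = (−1)^{281−36} = (−1)^245 = -1.
(192|281)_J = -1 (Zolotarev's lemma cross-check).

-1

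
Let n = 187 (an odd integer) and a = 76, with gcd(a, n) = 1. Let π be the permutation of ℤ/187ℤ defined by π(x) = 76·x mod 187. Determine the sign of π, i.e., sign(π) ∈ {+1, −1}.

Orbit of 87 under x↦76x: [87, 67, 43, 89, 32, 1, 76]… (length divides ord_187(76)).
Cycle type of π: 8×22 + 2×5 + 1; total 28 cycles.
With 28 cycles on 187 points, sign = (−1)^{187−28} = -1.

-1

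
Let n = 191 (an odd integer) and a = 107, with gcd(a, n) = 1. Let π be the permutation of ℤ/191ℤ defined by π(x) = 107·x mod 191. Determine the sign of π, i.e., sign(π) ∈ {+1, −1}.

+1

Trace 136: π^k(136) = [136, 36, 32, 177, 30, 154, 52] for k=0..6.
π_107 has 11 disjoint cycles with lengths [19, 19, 19, 19, 19, 19, 19, 19, 19, 19, 1] on {0,…,190}.
With 11 cycles on 191 points, sign = (−1)^{191−11} = +1.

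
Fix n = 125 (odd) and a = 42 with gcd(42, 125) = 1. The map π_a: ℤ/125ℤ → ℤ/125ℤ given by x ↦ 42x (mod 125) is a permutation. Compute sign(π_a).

-1

Orbit of 1 under x↦42x: [1, 42, 14, 88, 71, 107, 119]… (length divides ord_125(42)).
Decompose π into cycles: lengths [100, 20, 4, 1] (4 cycles, including the fixed point 0).
125 − 4 = 121 transpositions; sign(π) = (−1)^121 = -1.
(42|125)_J = -1 (Zolotarev's lemma cross-check).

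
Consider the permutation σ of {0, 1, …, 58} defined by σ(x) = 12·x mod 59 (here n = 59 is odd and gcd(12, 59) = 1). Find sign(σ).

Start at x=1: 1 → 12 → 26 → 17 → 27 → 29 → 53 → … (one orbit).
π_12 has 3 disjoint cycles with lengths [29, 29, 1] on {0,…,58}.
59 − 3 = 56 transpositions; sign(π) = (−1)^56 = +1.
The Jacobi symbol (12|59) = +1 (Zolotarev) agrees.

+1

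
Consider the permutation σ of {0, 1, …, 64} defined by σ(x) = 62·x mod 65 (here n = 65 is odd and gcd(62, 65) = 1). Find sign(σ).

-1

Orbit of 12 under x↦62x: [12, 29, 43, 1, 62, 9, 38]… (length divides ord_65(62)).
π_62 has 8 disjoint cycles with lengths [12, 12, 12, 12, 6, 6, 4, 1] on {0,…,64}.
With 8 cycles on 65 points, sign = (−1)^{65−8} = -1.
Check: (62/65) = -1 by Zolotarev.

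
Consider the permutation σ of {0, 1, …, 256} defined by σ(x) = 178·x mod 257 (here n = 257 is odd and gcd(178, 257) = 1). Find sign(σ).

Trace 62: π^k(62) = [62, 242, 157, 190, 153, 249, 118] for k=0..6.
The orbit structure of x ↦ 178x mod 257: 3 orbits of sizes [128, 128, 1].
n − c = 257 − 3 = 254; sign = (−1)^254 = +1.
(178|257)_J = +1 (Zolotarev's lemma cross-check).

+1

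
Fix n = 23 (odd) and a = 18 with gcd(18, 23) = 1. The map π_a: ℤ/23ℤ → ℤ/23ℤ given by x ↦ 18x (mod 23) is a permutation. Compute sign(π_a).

Orbit of 8 under x↦18x: [8, 6, 16, 12, 9, 1, 18]… (length divides ord_23(18)).
π_18 has 3 disjoint cycles with lengths [11, 11, 1] on {0,…,22}.
sign(π) = (−1)^{n − #cycles} = (−1)^{23−3} = (−1)^20 = +1.

+1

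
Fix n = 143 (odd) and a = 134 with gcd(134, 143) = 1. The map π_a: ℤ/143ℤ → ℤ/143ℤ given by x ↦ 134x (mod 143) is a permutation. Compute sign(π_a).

Trace 1: π^k(1) = [1, 134, 81, 129, 126, 10, 53] for k=0..6.
π_134 has 8 disjoint cycles with lengths [30, 30, 30, 30, 10, 6, 6, 1] on {0,…,142}.
143 − 8 = 135 transpositions; sign(π) = (−1)^135 = -1.
(134|143)_J = -1 (Zolotarev's lemma cross-check).

-1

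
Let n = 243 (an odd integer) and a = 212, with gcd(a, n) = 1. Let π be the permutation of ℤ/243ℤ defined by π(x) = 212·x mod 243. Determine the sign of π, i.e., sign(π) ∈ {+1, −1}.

Trace 182: π^k(182) = [182, 190, 185, 97, 152, 148, 29] for k=0..6.
Cycle type of π: 162 + 54 + 18 + 6 + 2 + 1; total 6 cycles.
243 − 6 = 237 transpositions; sign(π) = (−1)^237 = -1.

-1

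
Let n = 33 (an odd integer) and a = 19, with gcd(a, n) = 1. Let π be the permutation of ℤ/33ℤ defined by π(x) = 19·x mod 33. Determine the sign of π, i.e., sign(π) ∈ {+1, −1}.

Orbit of 4 under x↦19x: [4, 10, 25, 13, 16, 7, 1]… (length divides ord_33(19)).
6 cycles of lengths [10, 10, 10, 1, 1, 1].
n − c = 33 − 6 = 27; sign = (−1)^27 = -1.

-1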